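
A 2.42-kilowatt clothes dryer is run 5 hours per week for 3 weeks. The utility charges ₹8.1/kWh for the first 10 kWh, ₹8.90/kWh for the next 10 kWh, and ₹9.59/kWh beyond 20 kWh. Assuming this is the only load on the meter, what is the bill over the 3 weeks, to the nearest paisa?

₹326.32

Runtime = 5 h/week × 3 weeks = 15 h
Energy = 2.42 kW × 15 h = 36.3 kWh
Tier 1 (0–10 kWh): 10 × ₹8.1 = ₹81
Tier 2 (10–20 kWh): 10 × ₹8.90 = ₹89
Above 20 kWh: 16.3 × ₹9.59 = ₹156.317
Bill = ₹326.32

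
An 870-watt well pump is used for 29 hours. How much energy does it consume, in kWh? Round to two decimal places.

25.23 kWh

Energy = 0.87 kW × 29 h = 25.23 kWh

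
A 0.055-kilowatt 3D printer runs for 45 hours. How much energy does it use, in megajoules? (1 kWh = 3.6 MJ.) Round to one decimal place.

8.9 MJ

Energy = 0.055 kW × 45 h = 2.475 kWh
= 2.475 × 3.6 MJ = 8.9 MJ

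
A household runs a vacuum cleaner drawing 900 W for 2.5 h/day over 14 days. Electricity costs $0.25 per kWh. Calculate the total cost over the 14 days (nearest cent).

Runtime = 2.5 h/day × 14 days = 35 h
Energy = 0.9 kW × 35 h = 31.5 kWh
Cost = 31.5 kWh × $0.25/kWh = $7.88

$7.88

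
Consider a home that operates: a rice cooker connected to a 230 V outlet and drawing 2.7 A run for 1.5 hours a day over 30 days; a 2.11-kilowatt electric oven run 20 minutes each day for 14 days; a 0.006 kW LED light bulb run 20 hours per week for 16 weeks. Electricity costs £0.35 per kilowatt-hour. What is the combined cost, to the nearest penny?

rice cooker: Power = 2.7 A × 230 V = 621 W = 0.621 kW
rice cooker: Runtime = 1.5 h/day × 30 days = 45 h
rice cooker: 0.621 kW × 45 h = 27.945 kWh
electric oven: Runtime = 20 min × 14 = 280 min = 4.666666… h
electric oven: 2.11 kW × 4.666666… h = 9.846666… kWh
LED light bulb: Runtime = 20 h/week × 16 weeks = 320 h
LED light bulb: 0.006 kW × 320 h = 1.92 kWh
Total energy = 39.711666… kWh
Cost = 39.711666… × £0.35 = £13.90

£13.90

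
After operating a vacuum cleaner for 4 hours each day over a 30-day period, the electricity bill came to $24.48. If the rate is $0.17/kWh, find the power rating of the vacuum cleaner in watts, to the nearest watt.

Energy = $24.48 ÷ $0.17/kWh = 144 kWh
Runtime = 4 h/day × 30 days = 120 h
Power = 144 kWh ÷ 120 h = 1.2 kW = 1200 W

1200 W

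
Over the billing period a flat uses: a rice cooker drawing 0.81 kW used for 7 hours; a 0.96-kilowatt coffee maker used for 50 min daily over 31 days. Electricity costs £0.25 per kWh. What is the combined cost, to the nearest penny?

£7.62

rice cooker: 0.81 kW × 7 h = 5.67 kWh
coffee maker: Runtime = 50 min × 31 = 1550 min = 25.833333… h
coffee maker: 0.96 kW × 25.833333… h = 24.8 kWh
Total energy = 30.47 kWh
Cost = 30.47 × £0.25 = £7.62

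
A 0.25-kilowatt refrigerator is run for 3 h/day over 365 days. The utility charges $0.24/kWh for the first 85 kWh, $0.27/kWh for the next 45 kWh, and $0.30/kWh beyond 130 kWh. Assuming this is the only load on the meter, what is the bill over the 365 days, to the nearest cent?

$75.68

Runtime = 3 h/day × 365 days = 1095 h
Energy = 0.25 kW × 1095 h = 273.75 kWh
Tier 1 (0–85 kWh): 85 × $0.24 = $20.4
Tier 2 (85–130 kWh): 45 × $0.27 = $12.15
Above 130 kWh: 143.75 × $0.30 = $43.125
Bill = $75.68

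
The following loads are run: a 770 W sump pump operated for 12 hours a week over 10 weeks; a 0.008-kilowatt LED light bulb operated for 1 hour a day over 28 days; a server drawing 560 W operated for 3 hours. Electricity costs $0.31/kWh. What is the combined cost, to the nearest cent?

sump pump: Runtime = 12 h/week × 10 weeks = 120 h
sump pump: 0.77 kW × 120 h = 92.4 kWh
LED light bulb: Runtime = 1 h/day × 28 days = 28 h
LED light bulb: 0.008 kW × 28 h = 0.224 kWh
server: 0.56 kW × 3 h = 1.68 kWh
Total energy = 94.304 kWh
Cost = 94.304 × $0.31 = $29.23

$29.23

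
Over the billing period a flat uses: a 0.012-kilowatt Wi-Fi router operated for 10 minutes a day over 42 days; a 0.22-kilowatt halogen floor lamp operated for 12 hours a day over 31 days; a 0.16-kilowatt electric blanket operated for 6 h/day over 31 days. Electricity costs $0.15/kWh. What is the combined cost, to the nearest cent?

Wi-Fi router: Runtime = 10 min × 42 = 420 min = 7 h
Wi-Fi router: 0.012 kW × 7 h = 0.084 kWh
halogen floor lamp: Runtime = 12 h/day × 31 days = 372 h
halogen floor lamp: 0.22 kW × 372 h = 81.84 kWh
electric blanket: Runtime = 6 h/day × 31 days = 186 h
electric blanket: 0.16 kW × 186 h = 29.76 kWh
Total energy = 111.684 kWh
Cost = 111.684 × $0.15 = $16.75

$16.75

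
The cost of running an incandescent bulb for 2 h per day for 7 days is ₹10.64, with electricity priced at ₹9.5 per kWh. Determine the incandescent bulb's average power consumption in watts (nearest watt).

80 W

Energy = ₹10.64 ÷ ₹9.5/kWh = 1.12 kWh
Runtime = 2 h/day × 7 days = 14 h
Power = 1.12 kWh ÷ 14 h = 0.08 kW = 80 W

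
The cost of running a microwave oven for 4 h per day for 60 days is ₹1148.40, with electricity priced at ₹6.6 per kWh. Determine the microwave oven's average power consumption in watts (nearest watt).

725 W

Energy = ₹1148.40 ÷ ₹6.6/kWh = 174 kWh
Runtime = 4 h/day × 60 days = 240 h
Power = 174 kWh ÷ 240 h = 0.725 kW = 725 W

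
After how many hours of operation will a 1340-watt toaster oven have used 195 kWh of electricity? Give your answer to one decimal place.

Hours = 195 kWh ÷ 1.34 kW = 145.5 h

145.5 h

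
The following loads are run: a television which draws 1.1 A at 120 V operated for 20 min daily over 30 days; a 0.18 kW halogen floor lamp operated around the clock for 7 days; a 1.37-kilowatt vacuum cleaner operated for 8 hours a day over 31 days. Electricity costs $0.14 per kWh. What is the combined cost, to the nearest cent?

$51.98

television: Power = 1.1 A × 120 V = 132 W = 0.132 kW
television: Runtime = 20 min × 30 = 600 min = 10 h
television: 0.132 kW × 10 h = 1.32 kWh
halogen floor lamp: Runtime = 24 h × 7 = 168 h
halogen floor lamp: 0.18 kW × 168 h = 30.24 kWh
vacuum cleaner: Runtime = 8 h/day × 31 days = 248 h
vacuum cleaner: 1.37 kW × 248 h = 339.76 kWh
Total energy = 371.32 kWh
Cost = 371.32 × $0.14 = $51.98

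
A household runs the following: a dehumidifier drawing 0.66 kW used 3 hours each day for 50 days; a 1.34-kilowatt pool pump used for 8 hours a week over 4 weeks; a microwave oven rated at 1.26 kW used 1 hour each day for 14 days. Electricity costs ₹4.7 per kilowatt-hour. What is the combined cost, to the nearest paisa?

dehumidifier: Runtime = 3 h/day × 50 days = 150 h
dehumidifier: 0.66 kW × 150 h = 99 kWh
pool pump: Runtime = 8 h/week × 4 weeks = 32 h
pool pump: 1.34 kW × 32 h = 42.88 kWh
microwave oven: Runtime = 1 h/day × 14 days = 14 h
microwave oven: 1.26 kW × 14 h = 17.64 kWh
Total energy = 159.52 kWh
Cost = 159.52 × ₹4.7 = ₹749.74

₹749.74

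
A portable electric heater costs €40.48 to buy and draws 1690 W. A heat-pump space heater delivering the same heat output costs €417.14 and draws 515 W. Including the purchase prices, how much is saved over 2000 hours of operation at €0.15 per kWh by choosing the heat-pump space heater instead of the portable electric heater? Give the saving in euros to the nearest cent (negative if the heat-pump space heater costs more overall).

-€24.16

portable electric heater: €40.48 + (1690/1000) kW × 2000 h × €0.15 = €40.48 + €507 = €547.48
heat-pump space heater: €417.14 + (515/1000) kW × 2000 h × €0.15 = €417.14 + €154.5 = €571.64
Saving = €547.48 − €571.64 = −€24.16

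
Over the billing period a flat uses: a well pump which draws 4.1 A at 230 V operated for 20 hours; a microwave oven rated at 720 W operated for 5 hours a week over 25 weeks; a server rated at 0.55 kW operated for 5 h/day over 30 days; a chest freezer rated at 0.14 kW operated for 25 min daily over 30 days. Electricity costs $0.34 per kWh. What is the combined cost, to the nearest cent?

well pump: Power = 4.1 A × 230 V = 943 W = 0.943 kW
well pump: 0.943 kW × 20 h = 18.86 kWh
microwave oven: Runtime = 5 h/week × 25 weeks = 125 h
microwave oven: 0.72 kW × 125 h = 90 kWh
server: Runtime = 5 h/day × 30 days = 150 h
server: 0.55 kW × 150 h = 82.5 kWh
chest freezer: Runtime = 25 min × 30 = 750 min = 12.5 h
chest freezer: 0.14 kW × 12.5 h = 1.75 kWh
Total energy = 193.11 kWh
Cost = 193.11 × $0.34 = $65.66

$65.66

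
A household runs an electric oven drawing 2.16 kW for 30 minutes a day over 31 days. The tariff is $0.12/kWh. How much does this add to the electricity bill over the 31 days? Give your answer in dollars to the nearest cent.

$4.02

Runtime = 30 min × 31 = 930 min = 15.5 h
Energy = 2.16 kW × 15.5 h = 33.48 kWh
Cost = 33.48 kWh × $0.12/kWh = $4.02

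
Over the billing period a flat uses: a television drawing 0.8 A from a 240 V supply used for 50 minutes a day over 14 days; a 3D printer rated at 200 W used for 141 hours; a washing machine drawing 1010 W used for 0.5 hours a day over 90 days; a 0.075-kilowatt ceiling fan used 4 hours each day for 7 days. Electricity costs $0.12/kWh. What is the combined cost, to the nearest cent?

$9.36

television: Power = 0.8 A × 240 V = 192 W = 0.192 kW
television: Runtime = 50 min × 14 = 700 min = 11.666666… h
television: 0.192 kW × 11.666666… h = 2.24 kWh
3D printer: 0.2 kW × 141 h = 28.2 kWh
washing machine: Runtime = 0.5 h/day × 90 days = 45 h
washing machine: 1.01 kW × 45 h = 45.45 kWh
ceiling fan: Runtime = 4 h/day × 7 days = 28 h
ceiling fan: 0.075 kW × 28 h = 2.1 kWh
Total energy = 77.99 kWh
Cost = 77.99 × $0.12 = $9.36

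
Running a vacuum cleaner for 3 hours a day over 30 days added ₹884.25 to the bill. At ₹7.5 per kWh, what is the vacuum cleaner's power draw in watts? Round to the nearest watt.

Energy = ₹884.25 ÷ ₹7.5/kWh = 117.9 kWh
Runtime = 3 h/day × 30 days = 90 h
Power = 117.9 kWh ÷ 90 h = 1.31 kW = 1310 W

1310 W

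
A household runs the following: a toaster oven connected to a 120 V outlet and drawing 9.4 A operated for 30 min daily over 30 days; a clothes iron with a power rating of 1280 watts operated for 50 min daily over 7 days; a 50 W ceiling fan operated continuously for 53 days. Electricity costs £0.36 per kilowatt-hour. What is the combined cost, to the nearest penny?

toaster oven: Power = 9.4 A × 120 V = 1128 W = 1.128 kW
toaster oven: Runtime = 30 min × 30 = 900 min = 15 h
toaster oven: 1.128 kW × 15 h = 16.92 kWh
clothes iron: Runtime = 50 min × 7 = 350 min = 5.833333… h
clothes iron: 1.28 kW × 5.833333… h = 7.466666… kWh
ceiling fan: Runtime = 24 h × 53 = 1272 h
ceiling fan: 0.05 kW × 1272 h = 63.6 kWh
Total energy = 87.986666… kWh
Cost = 87.986666… × £0.36 = £31.68

£31.68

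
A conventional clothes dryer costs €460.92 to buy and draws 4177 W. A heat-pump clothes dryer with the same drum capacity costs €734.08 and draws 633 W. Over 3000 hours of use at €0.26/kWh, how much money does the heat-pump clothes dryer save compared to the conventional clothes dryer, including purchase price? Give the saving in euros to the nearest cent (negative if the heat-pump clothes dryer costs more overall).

€2491.16

conventional clothes dryer: €460.92 + (4177/1000) kW × 3000 h × €0.26 = €460.92 + €3258.06 = €3718.98
heat-pump clothes dryer: €734.08 + (633/1000) kW × 3000 h × €0.26 = €734.08 + €493.74 = €1227.82
Saving = €3718.98 − €1227.82 = €2491.16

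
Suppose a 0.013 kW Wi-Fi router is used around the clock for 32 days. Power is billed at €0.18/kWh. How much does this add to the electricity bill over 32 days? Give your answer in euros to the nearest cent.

€1.80

Runtime = 24 h × 32 = 768 h
Energy = 0.013 kW × 768 h = 9.984 kWh
Cost = 9.984 kWh × €0.18/kWh = €1.80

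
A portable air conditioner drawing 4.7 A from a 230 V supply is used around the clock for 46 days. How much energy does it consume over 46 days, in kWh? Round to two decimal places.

1193.42 kWh

Power = 4.7 A × 230 V = 1081 W = 1.081 kW
Runtime = 24 h × 46 = 1104 h
Energy = 1.081 kW × 1104 h = 1193.424 kWh ≈ 1193.42 kWh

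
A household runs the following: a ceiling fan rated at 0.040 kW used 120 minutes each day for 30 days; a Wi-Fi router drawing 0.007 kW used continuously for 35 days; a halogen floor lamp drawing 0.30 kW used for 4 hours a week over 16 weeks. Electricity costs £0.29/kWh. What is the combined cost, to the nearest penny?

£7.97

ceiling fan: Runtime = 120 min × 30 = 3600 min = 60 h
ceiling fan: 0.04 kW × 60 h = 2.4 kWh
Wi-Fi router: Runtime = 24 h × 35 = 840 h
Wi-Fi router: 0.007 kW × 840 h = 5.88 kWh
halogen floor lamp: Runtime = 4 h/week × 16 weeks = 64 h
halogen floor lamp: 0.3 kW × 64 h = 19.2 kWh
Total energy = 27.48 kWh
Cost = 27.48 × £0.29 = £7.97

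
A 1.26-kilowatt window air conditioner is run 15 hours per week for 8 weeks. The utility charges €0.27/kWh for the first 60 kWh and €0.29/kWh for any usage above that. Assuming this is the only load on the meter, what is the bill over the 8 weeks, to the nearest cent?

€42.65

Runtime = 15 h/week × 8 weeks = 120 h
Energy = 1.26 kW × 120 h = 151.2 kWh
Tier 1 (0–60 kWh): 60 × €0.27 = €16.2
Above 60 kWh: 91.2 × €0.29 = €26.448
Bill = €42.65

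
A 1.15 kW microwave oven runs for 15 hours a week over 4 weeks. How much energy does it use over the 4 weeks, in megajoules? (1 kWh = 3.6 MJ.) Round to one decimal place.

Runtime = 15 h/week × 4 weeks = 60 h
Energy = 1.15 kW × 60 h = 69 kWh
= 69 × 3.6 MJ = 248.4 MJ

248.4 MJ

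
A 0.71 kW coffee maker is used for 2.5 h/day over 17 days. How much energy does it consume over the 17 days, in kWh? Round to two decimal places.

Runtime = 2.5 h/day × 17 days = 42.5 h
Energy = 0.71 kW × 42.5 h = 30.175 kWh ≈ 30.18 kWh

30.18 kWh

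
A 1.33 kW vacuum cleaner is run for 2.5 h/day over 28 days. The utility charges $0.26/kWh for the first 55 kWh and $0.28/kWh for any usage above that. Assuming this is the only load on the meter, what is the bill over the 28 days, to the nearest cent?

Runtime = 2.5 h/day × 28 days = 70 h
Energy = 1.33 kW × 70 h = 93.1 kWh
Tier 1 (0–55 kWh): 55 × $0.26 = $14.3
Above 55 kWh: 38.1 × $0.28 = $10.668
Bill = $24.97

$24.97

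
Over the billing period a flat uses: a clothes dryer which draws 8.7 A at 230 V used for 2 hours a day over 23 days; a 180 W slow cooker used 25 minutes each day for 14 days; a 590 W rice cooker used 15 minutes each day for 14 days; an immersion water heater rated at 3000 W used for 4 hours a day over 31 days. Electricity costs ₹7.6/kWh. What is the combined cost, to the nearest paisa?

clothes dryer: Power = 8.7 A × 230 V = 2001 W = 2.001 kW
clothes dryer: Runtime = 2 h/day × 23 days = 46 h
clothes dryer: 2.001 kW × 46 h = 92.046 kWh
slow cooker: Runtime = 25 min × 14 = 350 min = 5.833333… h
slow cooker: 0.18 kW × 5.833333… h = 1.05 kWh
rice cooker: Runtime = 15 min × 14 = 210 min = 3.5 h
rice cooker: 0.59 kW × 3.5 h = 2.065 kWh
immersion water heater: Runtime = 4 h/day × 31 days = 124 h
immersion water heater: 3 kW × 124 h = 372 kWh
Total energy = 467.161 kWh
Cost = 467.161 × ₹7.6 = ₹3550.42

₹3550.42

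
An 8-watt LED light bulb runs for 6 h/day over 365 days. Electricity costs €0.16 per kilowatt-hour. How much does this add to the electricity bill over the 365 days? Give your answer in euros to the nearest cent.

Runtime = 6 h/day × 365 days = 2190 h
Energy = 0.008 kW × 2190 h = 17.52 kWh
Cost = 17.52 kWh × €0.16/kWh = €2.80

€2.80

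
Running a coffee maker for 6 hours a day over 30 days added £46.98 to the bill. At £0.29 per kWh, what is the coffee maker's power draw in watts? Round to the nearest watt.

900 W

Energy = £46.98 ÷ £0.29/kWh = 162 kWh
Runtime = 6 h/day × 30 days = 180 h
Power = 162 kWh ÷ 180 h = 0.9 kW = 900 W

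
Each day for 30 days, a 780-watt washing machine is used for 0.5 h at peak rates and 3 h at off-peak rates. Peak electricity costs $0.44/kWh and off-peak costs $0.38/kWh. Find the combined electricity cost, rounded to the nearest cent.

Peak energy = 0.78 kW × 0.5 h × 30 = 11.7 kWh
Off-peak energy = 0.78 kW × 3 h × 30 = 70.2 kWh
Cost = 11.7 × $0.44 + 70.2 × $0.38 = $5.148 + $26.676 = $31.82

$31.82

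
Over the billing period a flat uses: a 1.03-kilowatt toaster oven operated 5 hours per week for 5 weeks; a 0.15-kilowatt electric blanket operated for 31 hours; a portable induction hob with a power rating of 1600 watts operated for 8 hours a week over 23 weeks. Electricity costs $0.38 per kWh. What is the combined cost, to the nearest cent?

toaster oven: Runtime = 5 h/week × 5 weeks = 25 h
toaster oven: 1.03 kW × 25 h = 25.75 kWh
electric blanket: 0.15 kW × 31 h = 4.65 kWh
portable induction hob: Runtime = 8 h/week × 23 weeks = 184 h
portable induction hob: 1.6 kW × 184 h = 294.4 kWh
Total energy = 324.8 kWh
Cost = 324.8 × $0.38 = $123.42

$123.42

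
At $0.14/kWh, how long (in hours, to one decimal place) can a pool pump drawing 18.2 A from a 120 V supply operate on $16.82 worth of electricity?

55.0 h

Power = 18.2 A × 120 V = 2184 W = 2.184 kW
Energy available = $16.82 ÷ $0.14/kWh = 120.1429 kWh
Hours = 120.1429 kWh ÷ 2.184 kW = 55.0 h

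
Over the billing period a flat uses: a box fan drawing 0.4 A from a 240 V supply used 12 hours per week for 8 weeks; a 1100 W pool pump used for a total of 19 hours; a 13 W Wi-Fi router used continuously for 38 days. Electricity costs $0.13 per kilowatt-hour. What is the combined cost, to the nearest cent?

box fan: Power = 0.4 A × 240 V = 96 W = 0.096 kW
box fan: Runtime = 12 h/week × 8 weeks = 96 h
box fan: 0.096 kW × 96 h = 9.216 kWh
pool pump: 1.1 kW × 19 h = 20.9 kWh
Wi-Fi router: Runtime = 24 h × 38 = 912 h
Wi-Fi router: 0.013 kW × 912 h = 11.856 kWh
Total energy = 41.972 kWh
Cost = 41.972 × $0.13 = $5.46

$5.46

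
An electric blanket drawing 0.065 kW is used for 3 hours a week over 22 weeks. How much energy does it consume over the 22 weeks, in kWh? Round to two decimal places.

4.29 kWh

Runtime = 3 h/week × 22 weeks = 66 h
Energy = 0.065 kW × 66 h = 4.29 kWh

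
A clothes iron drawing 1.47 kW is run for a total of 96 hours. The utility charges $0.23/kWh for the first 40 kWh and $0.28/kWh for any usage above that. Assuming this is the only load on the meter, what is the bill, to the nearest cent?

$37.51

Energy = 1.47 kW × 96 h = 141.12 kWh
Tier 1 (0–40 kWh): 40 × $0.23 = $9.2
Above 40 kWh: 101.12 × $0.28 = $28.3136
Bill = $37.51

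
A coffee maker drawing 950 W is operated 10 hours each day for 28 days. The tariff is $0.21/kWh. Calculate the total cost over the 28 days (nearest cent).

Runtime = 10 h/day × 28 days = 280 h
Energy = 0.95 kW × 280 h = 266 kWh
Cost = 266 kWh × $0.21/kWh = $55.86

$55.86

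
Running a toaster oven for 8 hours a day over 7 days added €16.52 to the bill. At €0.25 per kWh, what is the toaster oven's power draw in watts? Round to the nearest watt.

1180 W

Energy = €16.52 ÷ €0.25/kWh = 66.08 kWh
Runtime = 8 h/day × 7 days = 56 h
Power = 66.08 kWh ÷ 56 h = 1.18 kW = 1180 W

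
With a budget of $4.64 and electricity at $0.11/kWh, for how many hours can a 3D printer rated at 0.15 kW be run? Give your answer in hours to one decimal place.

281.2 h

Energy available = $4.64 ÷ $0.11/kWh = 42.1818 kWh
Hours = 42.1818 kWh ÷ 0.15 kW = 281.2 h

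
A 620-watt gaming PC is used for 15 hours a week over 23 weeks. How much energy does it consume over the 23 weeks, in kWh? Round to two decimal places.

213.90 kWh

Runtime = 15 h/week × 23 weeks = 345 h
Energy = 0.62 kW × 345 h = 213.9 kWh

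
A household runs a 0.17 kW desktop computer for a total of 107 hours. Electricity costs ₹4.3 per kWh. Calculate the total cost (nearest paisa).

Energy = 0.17 kW × 107 h = 18.19 kWh
Cost = 18.19 kWh × ₹4.3/kWh = ₹78.22

₹78.22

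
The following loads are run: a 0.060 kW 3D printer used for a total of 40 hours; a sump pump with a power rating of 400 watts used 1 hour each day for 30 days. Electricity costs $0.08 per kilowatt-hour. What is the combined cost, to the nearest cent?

3D printer: 0.06 kW × 40 h = 2.4 kWh
sump pump: Runtime = 1 h/day × 30 days = 30 h
sump pump: 0.4 kW × 30 h = 12 kWh
Total energy = 14.4 kWh
Cost = 14.4 × $0.08 = $1.15

$1.15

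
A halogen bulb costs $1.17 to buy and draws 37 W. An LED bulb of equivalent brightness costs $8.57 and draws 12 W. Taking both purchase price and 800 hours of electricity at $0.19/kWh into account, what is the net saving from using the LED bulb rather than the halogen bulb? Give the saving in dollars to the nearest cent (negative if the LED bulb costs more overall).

halogen bulb: $1.17 + (37/1000) kW × 800 h × $0.19 = $1.17 + $5.624 = $6.794
LED bulb: $8.57 + (12/1000) kW × 800 h × $0.19 = $8.57 + $1.824 = $10.394
Saving = $6.794 − $10.394 = −$3.6

-$3.60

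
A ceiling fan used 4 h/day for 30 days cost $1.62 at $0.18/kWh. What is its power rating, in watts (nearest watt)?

Energy = $1.62 ÷ $0.18/kWh = 9 kWh
Runtime = 4 h/day × 30 days = 120 h
Power = 9 kWh ÷ 120 h = 0.075 kW = 75 W

75 W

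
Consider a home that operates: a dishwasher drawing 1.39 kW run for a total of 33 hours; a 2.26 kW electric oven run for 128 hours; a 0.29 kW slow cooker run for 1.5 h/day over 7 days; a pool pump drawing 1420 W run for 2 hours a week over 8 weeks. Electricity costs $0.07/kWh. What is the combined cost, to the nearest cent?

$25.26

dishwasher: 1.39 kW × 33 h = 45.87 kWh
electric oven: 2.26 kW × 128 h = 289.28 kWh
slow cooker: Runtime = 1.5 h/day × 7 days = 10.5 h
slow cooker: 0.29 kW × 10.5 h = 3.045 kWh
pool pump: Runtime = 2 h/week × 8 weeks = 16 h
pool pump: 1.42 kW × 16 h = 22.72 kWh
Total energy = 360.915 kWh
Cost = 360.915 × $0.07 = $25.26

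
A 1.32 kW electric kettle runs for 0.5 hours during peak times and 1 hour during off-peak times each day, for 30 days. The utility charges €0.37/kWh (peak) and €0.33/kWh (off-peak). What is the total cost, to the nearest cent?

Peak energy = 1.32 kW × 0.5 h × 30 = 19.8 kWh
Off-peak energy = 1.32 kW × 1 h × 30 = 39.6 kWh
Cost = 19.8 × €0.37 + 39.6 × €0.33 = €7.326 + €13.068 = €20.39

€20.39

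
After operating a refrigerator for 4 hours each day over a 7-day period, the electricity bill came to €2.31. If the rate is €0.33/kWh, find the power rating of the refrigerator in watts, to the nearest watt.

250 W

Energy = €2.31 ÷ €0.33/kWh = 7 kWh
Runtime = 4 h/day × 7 days = 28 h
Power = 7 kWh ÷ 28 h = 0.25 kW = 250 W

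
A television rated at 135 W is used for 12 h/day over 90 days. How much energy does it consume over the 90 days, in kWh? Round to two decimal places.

Runtime = 12 h/day × 90 days = 1080 h
Energy = 0.135 kW × 1080 h = 145.8 kWh

145.80 kWh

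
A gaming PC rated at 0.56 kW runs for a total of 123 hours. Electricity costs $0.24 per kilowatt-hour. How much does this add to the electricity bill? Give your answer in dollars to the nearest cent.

$16.53

Energy = 0.56 kW × 123 h = 68.88 kWh
Cost = 68.88 kWh × $0.24/kWh = $16.53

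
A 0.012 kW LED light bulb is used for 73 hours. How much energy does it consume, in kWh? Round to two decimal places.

Energy = 0.012 kW × 73 h = 0.876 kWh ≈ 0.88 kWh

0.88 kWh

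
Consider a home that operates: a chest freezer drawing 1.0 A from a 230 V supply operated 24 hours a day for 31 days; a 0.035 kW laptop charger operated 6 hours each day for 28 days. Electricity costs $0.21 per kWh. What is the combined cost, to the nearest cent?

$37.17

chest freezer: Power = 1.0 A × 230 V = 230 W = 0.23 kW
chest freezer: Runtime = 24 h × 31 = 744 h
chest freezer: 0.23 kW × 744 h = 171.12 kWh
laptop charger: Runtime = 6 h/day × 28 days = 168 h
laptop charger: 0.035 kW × 168 h = 5.88 kWh
Total energy = 177 kWh
Cost = 177 × $0.21 = $37.17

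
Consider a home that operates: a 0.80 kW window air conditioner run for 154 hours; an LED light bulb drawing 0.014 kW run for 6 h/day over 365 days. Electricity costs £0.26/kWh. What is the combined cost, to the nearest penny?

window air conditioner: 0.8 kW × 154 h = 123.2 kWh
LED light bulb: Runtime = 6 h/day × 365 days = 2190 h
LED light bulb: 0.014 kW × 2190 h = 30.66 kWh
Total energy = 153.86 kWh
Cost = 153.86 × £0.26 = £40.00

£40.00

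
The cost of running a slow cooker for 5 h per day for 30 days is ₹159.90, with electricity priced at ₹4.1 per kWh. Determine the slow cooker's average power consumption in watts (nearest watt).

260 W

Energy = ₹159.90 ÷ ₹4.1/kWh = 39 kWh
Runtime = 5 h/day × 30 days = 150 h
Power = 39 kWh ÷ 150 h = 0.26 kW = 260 W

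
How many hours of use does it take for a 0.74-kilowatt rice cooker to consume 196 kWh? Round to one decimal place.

Hours = 196 kWh ÷ 0.74 kW = 264.9 h

264.9 h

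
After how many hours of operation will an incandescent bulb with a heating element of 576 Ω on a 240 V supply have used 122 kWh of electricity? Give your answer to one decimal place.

Power = V²/R = 240²/576 = 100 W = 0.1 kW
Hours = 122 kWh ÷ 0.1 kW = 1220.0 h

1220.0 h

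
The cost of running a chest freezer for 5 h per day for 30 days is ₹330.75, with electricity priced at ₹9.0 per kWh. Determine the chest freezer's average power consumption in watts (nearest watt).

245 W

Energy = ₹330.75 ÷ ₹9.0/kWh = 36.75 kWh
Runtime = 5 h/day × 30 days = 150 h
Power = 36.75 kWh ÷ 150 h = 0.245 kW = 245 W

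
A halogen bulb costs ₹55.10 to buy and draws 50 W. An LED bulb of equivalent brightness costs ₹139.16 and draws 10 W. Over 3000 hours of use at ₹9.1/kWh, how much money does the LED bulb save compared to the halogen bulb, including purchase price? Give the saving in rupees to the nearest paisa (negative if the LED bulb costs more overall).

halogen bulb: ₹55.10 + (50/1000) kW × 3000 h × ₹9.1 = ₹55.10 + ₹1365 = ₹1420.1
LED bulb: ₹139.16 + (10/1000) kW × 3000 h × ₹9.1 = ₹139.16 + ₹273 = ₹412.16
Saving = ₹1420.1 − ₹412.16 = ₹1007.94

₹1007.94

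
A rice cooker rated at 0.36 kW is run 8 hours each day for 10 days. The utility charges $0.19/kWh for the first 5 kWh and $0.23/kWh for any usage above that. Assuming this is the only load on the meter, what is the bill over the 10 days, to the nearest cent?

$6.42

Runtime = 8 h/day × 10 days = 80 h
Energy = 0.36 kW × 80 h = 28.8 kWh
Tier 1 (0–5 kWh): 5 × $0.19 = $0.95
Above 5 kWh: 23.8 × $0.23 = $5.474
Bill = $6.42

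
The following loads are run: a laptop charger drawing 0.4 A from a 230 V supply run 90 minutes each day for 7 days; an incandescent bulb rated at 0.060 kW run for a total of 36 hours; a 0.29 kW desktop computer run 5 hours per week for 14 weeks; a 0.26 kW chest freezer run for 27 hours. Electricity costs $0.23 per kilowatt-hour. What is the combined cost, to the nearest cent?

laptop charger: Power = 0.4 A × 230 V = 92 W = 0.092 kW
laptop charger: Runtime = 90 min × 7 = 630 min = 10.5 h
laptop charger: 0.092 kW × 10.5 h = 0.966 kWh
incandescent bulb: 0.06 kW × 36 h = 2.16 kWh
desktop computer: Runtime = 5 h/week × 14 weeks = 70 h
desktop computer: 0.29 kW × 70 h = 20.3 kWh
chest freezer: 0.26 kW × 27 h = 7.02 kWh
Total energy = 30.446 kWh
Cost = 30.446 × $0.23 = $7.00

$7.00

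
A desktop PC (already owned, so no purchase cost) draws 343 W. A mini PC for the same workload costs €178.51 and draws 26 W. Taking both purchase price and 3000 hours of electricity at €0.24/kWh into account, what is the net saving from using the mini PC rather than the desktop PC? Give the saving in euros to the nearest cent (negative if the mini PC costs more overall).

desktop PC: €0.00 + (343/1000) kW × 3000 h × €0.24 = €0.00 + €246.96 = €246.96
mini PC: €178.51 + (26/1000) kW × 3000 h × €0.24 = €178.51 + €18.72 = €197.23
Saving = €246.96 − €197.23 = €49.73

€49.73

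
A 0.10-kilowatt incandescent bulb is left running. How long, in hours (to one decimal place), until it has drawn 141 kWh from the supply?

Hours = 141 kWh ÷ 0.1 kW = 1410.0 h

1410.0 h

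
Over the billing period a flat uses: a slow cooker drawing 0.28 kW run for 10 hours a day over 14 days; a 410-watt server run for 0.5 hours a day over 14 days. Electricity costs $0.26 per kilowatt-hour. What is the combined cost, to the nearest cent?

$10.94

slow cooker: Runtime = 10 h/day × 14 days = 140 h
slow cooker: 0.28 kW × 140 h = 39.2 kWh
server: Runtime = 0.5 h/day × 14 days = 7 h
server: 0.41 kW × 7 h = 2.87 kWh
Total energy = 42.07 kWh
Cost = 42.07 × $0.26 = $10.94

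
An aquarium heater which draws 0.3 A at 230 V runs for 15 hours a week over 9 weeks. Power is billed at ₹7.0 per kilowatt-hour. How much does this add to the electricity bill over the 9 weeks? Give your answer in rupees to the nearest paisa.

Power = 0.3 A × 230 V = 69 W = 0.069 kW
Runtime = 15 h/week × 9 weeks = 135 h
Energy = 0.069 kW × 135 h = 9.315 kWh
Cost = 9.315 kWh × ₹7.0/kWh = ₹65.21

₹65.21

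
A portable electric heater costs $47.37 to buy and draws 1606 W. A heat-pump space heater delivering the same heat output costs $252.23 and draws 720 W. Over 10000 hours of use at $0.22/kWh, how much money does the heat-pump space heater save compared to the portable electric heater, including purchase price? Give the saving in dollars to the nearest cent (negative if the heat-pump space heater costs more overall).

portable electric heater: $47.37 + (1606/1000) kW × 10000 h × $0.22 = $47.37 + $3533.2 = $3580.57
heat-pump space heater: $252.23 + (720/1000) kW × 10000 h × $0.22 = $252.23 + $1584 = $1836.23
Saving = $3580.57 − $1836.23 = $1744.34

$1744.34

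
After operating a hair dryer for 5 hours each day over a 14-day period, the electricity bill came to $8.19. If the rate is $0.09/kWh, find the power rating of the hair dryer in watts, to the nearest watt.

1300 W

Energy = $8.19 ÷ $0.09/kWh = 91 kWh
Runtime = 5 h/day × 14 days = 70 h
Power = 91 kWh ÷ 70 h = 1.3 kW = 1300 W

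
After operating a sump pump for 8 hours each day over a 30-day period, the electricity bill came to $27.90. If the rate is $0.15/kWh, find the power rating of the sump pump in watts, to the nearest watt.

775 W

Energy = $27.90 ÷ $0.15/kWh = 186 kWh
Runtime = 8 h/day × 30 days = 240 h
Power = 186 kWh ÷ 240 h = 0.775 kW = 775 W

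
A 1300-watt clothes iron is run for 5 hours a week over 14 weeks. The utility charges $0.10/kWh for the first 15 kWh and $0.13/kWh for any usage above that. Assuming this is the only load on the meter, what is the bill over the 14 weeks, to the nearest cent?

Runtime = 5 h/week × 14 weeks = 70 h
Energy = 1.3 kW × 70 h = 91 kWh
Tier 1 (0–15 kWh): 15 × $0.10 = $1.5
Above 15 kWh: 76 × $0.13 = $9.88
Bill = $11.38

$11.38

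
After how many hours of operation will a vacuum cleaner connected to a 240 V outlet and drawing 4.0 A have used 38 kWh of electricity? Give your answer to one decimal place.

39.6 h

Power = 4.0 A × 240 V = 960 W = 0.96 kW
Hours = 38 kWh ÷ 0.96 kW = 39.6 h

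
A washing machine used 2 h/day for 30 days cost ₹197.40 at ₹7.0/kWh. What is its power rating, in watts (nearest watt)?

470 W

Energy = ₹197.40 ÷ ₹7.0/kWh = 28.2 kWh
Runtime = 2 h/day × 30 days = 60 h
Power = 28.2 kWh ÷ 60 h = 0.47 kW = 470 W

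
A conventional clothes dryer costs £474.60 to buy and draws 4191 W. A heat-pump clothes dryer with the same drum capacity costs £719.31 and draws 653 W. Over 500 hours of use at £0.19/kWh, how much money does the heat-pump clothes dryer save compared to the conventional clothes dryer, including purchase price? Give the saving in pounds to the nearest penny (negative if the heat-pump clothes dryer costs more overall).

conventional clothes dryer: £474.60 + (4191/1000) kW × 500 h × £0.19 = £474.60 + £398.145 = £872.745
heat-pump clothes dryer: £719.31 + (653/1000) kW × 500 h × £0.19 = £719.31 + £62.035 = £781.345
Saving = £872.745 − £781.345 = £91.4

£91.40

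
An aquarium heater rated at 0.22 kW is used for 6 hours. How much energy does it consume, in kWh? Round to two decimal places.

1.32 kWh

Energy = 0.22 kW × 6 h = 1.32 kWh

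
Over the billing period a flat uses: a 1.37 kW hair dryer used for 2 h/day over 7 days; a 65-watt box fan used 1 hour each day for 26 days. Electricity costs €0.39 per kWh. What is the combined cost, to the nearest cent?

hair dryer: Runtime = 2 h/day × 7 days = 14 h
hair dryer: 1.37 kW × 14 h = 19.18 kWh
box fan: Runtime = 1 h/day × 26 days = 26 h
box fan: 0.065 kW × 26 h = 1.69 kWh
Total energy = 20.87 kWh
Cost = 20.87 × €0.39 = €8.14

€8.14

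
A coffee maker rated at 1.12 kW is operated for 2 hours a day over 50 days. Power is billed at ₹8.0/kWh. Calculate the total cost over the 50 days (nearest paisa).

₹896.00

Runtime = 2 h/day × 50 days = 100 h
Energy = 1.12 kW × 100 h = 112 kWh
Cost = 112 kWh × ₹8.0/kWh = ₹896.00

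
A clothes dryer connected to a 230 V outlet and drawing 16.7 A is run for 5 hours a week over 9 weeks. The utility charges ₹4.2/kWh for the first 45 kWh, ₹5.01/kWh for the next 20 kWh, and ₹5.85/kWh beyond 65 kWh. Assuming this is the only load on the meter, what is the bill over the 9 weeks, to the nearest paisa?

Power = 16.7 A × 230 V = 3841 W = 3.841 kW
Runtime = 5 h/week × 9 weeks = 45 h
Energy = 3.841 kW × 45 h = 172.845 kWh
Tier 1 (0–45 kWh): 45 × ₹4.2 = ₹189
Tier 2 (45–65 kWh): 20 × ₹5.01 = ₹100.2
Above 65 kWh: 107.845 × ₹5.85 = ₹630.89325
Bill = ₹920.09

₹920.09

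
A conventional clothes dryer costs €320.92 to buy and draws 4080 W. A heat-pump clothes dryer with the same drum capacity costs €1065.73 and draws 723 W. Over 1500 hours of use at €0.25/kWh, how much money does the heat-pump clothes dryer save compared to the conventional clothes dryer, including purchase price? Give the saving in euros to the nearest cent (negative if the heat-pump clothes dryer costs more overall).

€514.07

conventional clothes dryer: €320.92 + (4080/1000) kW × 1500 h × €0.25 = €320.92 + €1530 = €1850.92
heat-pump clothes dryer: €1065.73 + (723/1000) kW × 1500 h × €0.25 = €1065.73 + €271.125 = €1336.855
Saving = €1850.92 − €1336.855 = €514.065 → €514.07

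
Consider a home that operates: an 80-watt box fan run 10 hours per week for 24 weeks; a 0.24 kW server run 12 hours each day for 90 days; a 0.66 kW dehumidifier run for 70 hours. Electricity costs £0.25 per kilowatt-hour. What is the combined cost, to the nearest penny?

box fan: Runtime = 10 h/week × 24 weeks = 240 h
box fan: 0.08 kW × 240 h = 19.2 kWh
server: Runtime = 12 h/day × 90 days = 1080 h
server: 0.24 kW × 1080 h = 259.2 kWh
dehumidifier: 0.66 kW × 70 h = 46.2 kWh
Total energy = 324.6 kWh
Cost = 324.6 × £0.25 = £81.15

£81.15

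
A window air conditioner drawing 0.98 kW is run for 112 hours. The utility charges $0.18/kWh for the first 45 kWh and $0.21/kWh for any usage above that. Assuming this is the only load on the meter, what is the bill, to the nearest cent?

$21.70

Energy = 0.98 kW × 112 h = 109.76 kWh
Tier 1 (0–45 kWh): 45 × $0.18 = $8.1
Above 45 kWh: 64.76 × $0.21 = $13.5996
Bill = $21.70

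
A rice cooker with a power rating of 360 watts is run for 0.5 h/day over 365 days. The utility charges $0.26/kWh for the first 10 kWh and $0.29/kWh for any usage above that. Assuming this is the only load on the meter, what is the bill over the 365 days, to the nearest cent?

Runtime = 0.5 h/day × 365 days = 182.5 h
Energy = 0.36 kW × 182.5 h = 65.7 kWh
Tier 1 (0–10 kWh): 10 × $0.26 = $2.6
Above 10 kWh: 55.7 × $0.29 = $16.153
Bill = $18.75

$18.75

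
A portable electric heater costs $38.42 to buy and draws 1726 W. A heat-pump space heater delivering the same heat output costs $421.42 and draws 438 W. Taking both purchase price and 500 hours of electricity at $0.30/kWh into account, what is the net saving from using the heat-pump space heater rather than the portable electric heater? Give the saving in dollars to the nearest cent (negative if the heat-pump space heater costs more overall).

portable electric heater: $38.42 + (1726/1000) kW × 500 h × $0.30 = $38.42 + $258.9 = $297.32
heat-pump space heater: $421.42 + (438/1000) kW × 500 h × $0.30 = $421.42 + $65.7 = $487.12
Saving = $297.32 − $487.12 = −$189.8

-$189.80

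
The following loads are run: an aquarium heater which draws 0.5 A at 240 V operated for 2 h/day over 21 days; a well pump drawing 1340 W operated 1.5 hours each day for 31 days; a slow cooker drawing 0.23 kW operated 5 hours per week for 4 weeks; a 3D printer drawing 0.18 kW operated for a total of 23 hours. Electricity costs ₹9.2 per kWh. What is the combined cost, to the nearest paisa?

₹700.03

aquarium heater: Power = 0.5 A × 240 V = 120 W = 0.12 kW
aquarium heater: Runtime = 2 h/day × 21 days = 42 h
aquarium heater: 0.12 kW × 42 h = 5.04 kWh
well pump: Runtime = 1.5 h/day × 31 days = 46.5 h
well pump: 1.34 kW × 46.5 h = 62.31 kWh
slow cooker: Runtime = 5 h/week × 4 weeks = 20 h
slow cooker: 0.23 kW × 20 h = 4.6 kWh
3D printer: 0.18 kW × 23 h = 4.14 kWh
Total energy = 76.09 kWh
Cost = 76.09 × ₹9.2 = ₹700.03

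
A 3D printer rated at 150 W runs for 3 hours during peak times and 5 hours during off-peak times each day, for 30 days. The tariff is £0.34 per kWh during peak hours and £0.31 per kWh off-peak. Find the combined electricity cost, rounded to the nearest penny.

Peak energy = 0.15 kW × 3 h × 30 = 13.5 kWh
Off-peak energy = 0.15 kW × 5 h × 30 = 22.5 kWh
Cost = 13.5 × £0.34 + 22.5 × £0.31 = £4.59 + £6.975 = £11.57

£11.57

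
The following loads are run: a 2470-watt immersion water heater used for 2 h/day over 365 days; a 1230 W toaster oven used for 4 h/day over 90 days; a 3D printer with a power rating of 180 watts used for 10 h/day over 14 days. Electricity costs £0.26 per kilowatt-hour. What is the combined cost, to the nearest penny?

immersion water heater: Runtime = 2 h/day × 365 days = 730 h
immersion water heater: 2.47 kW × 730 h = 1803.1 kWh
toaster oven: Runtime = 4 h/day × 90 days = 360 h
toaster oven: 1.23 kW × 360 h = 442.8 kWh
3D printer: Runtime = 10 h/day × 14 days = 140 h
3D printer: 0.18 kW × 140 h = 25.2 kWh
Total energy = 2271.1 kWh
Cost = 2271.1 × £0.26 = £590.49

£590.49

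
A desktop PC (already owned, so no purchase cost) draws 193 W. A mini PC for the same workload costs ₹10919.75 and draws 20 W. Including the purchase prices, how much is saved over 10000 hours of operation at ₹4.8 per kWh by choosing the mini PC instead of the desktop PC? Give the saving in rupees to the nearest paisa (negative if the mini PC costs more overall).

-₹2615.75

desktop PC: ₹0.00 + (193/1000) kW × 10000 h × ₹4.8 = ₹0.00 + ₹9264 = ₹9264
mini PC: ₹10919.75 + (20/1000) kW × 10000 h × ₹4.8 = ₹10919.75 + ₹960 = ₹11879.75
Saving = ₹9264 − ₹11879.75 = −₹2615.75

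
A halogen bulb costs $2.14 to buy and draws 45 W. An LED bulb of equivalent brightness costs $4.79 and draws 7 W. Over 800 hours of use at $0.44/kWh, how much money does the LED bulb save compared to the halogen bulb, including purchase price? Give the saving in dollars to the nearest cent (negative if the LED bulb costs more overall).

$10.73

halogen bulb: $2.14 + (45/1000) kW × 800 h × $0.44 = $2.14 + $15.84 = $17.98
LED bulb: $4.79 + (7/1000) kW × 800 h × $0.44 = $4.79 + $2.464 = $7.254
Saving = $17.98 − $7.254 = $10.726 → $10.73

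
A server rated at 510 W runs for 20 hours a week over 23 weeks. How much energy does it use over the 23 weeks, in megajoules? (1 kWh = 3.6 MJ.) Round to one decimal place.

Runtime = 20 h/week × 23 weeks = 460 h
Energy = 0.51 kW × 460 h = 234.6 kWh
= 234.6 × 3.6 MJ = 844.6 MJ

844.6 MJ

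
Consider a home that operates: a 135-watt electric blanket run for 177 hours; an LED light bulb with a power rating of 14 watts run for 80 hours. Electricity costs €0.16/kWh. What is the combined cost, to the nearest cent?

€4.00

electric blanket: 0.135 kW × 177 h = 23.895 kWh
LED light bulb: 0.014 kW × 80 h = 1.12 kWh
Total energy = 25.015 kWh
Cost = 25.015 × €0.16 = €4.00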